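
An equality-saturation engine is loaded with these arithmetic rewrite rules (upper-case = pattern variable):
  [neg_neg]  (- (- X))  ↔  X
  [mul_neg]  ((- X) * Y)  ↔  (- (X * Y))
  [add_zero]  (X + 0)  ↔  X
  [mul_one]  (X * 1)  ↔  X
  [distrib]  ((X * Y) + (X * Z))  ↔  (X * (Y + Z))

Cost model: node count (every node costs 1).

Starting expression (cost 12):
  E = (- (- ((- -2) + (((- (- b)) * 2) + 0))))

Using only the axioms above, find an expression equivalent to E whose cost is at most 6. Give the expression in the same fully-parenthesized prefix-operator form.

((- -2) + (b * 2))   [cost 6]

step 1: add_zero (→) rewrites (((- (- b)) * 2) + 0) into ((- (- b)) * 2), now (- (- ((- -2) + ((- (- b)) * 2))))
step 2: neg_neg (→) rewrites (- (- ((- -2) + ((- (- b)) * 2)))) into ((- -2) + ((- (- b)) * 2))
step 3: neg_neg (→) rewrites (- (- b)) into b, reaching cost 6 (bound 6)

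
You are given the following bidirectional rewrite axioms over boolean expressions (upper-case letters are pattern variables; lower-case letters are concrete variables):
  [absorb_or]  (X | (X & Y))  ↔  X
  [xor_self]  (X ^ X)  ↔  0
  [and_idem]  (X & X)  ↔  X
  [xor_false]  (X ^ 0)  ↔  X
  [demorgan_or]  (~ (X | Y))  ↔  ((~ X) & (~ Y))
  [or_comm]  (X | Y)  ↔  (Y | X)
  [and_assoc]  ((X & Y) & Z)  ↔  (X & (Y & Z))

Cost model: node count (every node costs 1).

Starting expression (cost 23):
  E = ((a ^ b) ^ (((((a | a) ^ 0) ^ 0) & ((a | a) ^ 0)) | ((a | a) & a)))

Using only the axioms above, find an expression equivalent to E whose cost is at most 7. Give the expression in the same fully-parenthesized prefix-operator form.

step 1: xor_false (→) rewrites ((a | a) ^ 0) into (a | a), now ((a ^ b) ^ ((((a | a) ^ 0) & ((a | a) ^ 0)) | ((a | a) & a)))
step 2: and_idem (→) rewrites (((a | a) ^ 0) & ((a | a) ^ 0)) into ((a | a) ^ 0), now ((a ^ b) ^ (((a | a) ^ 0) | ((a | a) & a)))
step 3: xor_false (→) rewrites ((a | a) ^ 0) into (a | a), now ((a ^ b) ^ ((a | a) | ((a | a) & a)))
step 4: absorb_or (→) rewrites ((a | a) | ((a | a) & a)) into (a | a), reaching cost 7 (bound 7)

((a ^ b) ^ (a | a))   [cost 7]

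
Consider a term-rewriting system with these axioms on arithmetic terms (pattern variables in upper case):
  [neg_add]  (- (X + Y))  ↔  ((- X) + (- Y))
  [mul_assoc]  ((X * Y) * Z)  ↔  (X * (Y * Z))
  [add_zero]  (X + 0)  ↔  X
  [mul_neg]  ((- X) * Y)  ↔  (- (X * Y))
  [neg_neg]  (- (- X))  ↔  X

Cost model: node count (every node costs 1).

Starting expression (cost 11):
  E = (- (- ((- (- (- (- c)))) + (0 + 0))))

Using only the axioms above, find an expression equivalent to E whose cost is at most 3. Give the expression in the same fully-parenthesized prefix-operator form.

(- (- c))   [cost 3]

1. [neg_neg →] (- (- (- c)))  →  (- c);  E = (- (- ((- (- c)) + (0 + 0))))
2. [add_zero →] (0 + 0)  →  0;  E = (- (- ((- (- c)) + 0)))
3. [add_zero →] ((- (- c)) + 0)  →  (- (- c));  E = (- (- (- (- c))))
4. [neg_neg →] (- (- (- (- c))))  →  (- (- c));  cost 3 ≤ 3, done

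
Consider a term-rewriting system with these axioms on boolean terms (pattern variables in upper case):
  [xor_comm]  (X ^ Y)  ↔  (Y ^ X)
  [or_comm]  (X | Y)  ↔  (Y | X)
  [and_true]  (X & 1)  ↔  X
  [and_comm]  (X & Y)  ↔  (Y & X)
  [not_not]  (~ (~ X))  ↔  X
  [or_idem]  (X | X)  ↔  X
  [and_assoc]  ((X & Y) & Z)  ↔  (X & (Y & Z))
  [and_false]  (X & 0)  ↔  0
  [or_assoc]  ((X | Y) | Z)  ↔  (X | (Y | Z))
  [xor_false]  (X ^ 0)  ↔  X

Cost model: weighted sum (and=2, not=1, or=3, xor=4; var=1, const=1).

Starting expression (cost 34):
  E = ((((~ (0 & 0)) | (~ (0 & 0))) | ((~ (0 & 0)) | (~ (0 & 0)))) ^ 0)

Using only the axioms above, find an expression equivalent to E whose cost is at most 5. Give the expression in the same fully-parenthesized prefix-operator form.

(1) (((~ (0 & 0)) | (~ (0 & 0))) | ((~ (0 & 0)) | (~ (0 & 0))))  =[or_idem →]=  ((~ (0 & 0)) | (~ (0 & 0)))    ⊢ (((~ (0 & 0)) | (~ (0 & 0))) ^ 0)
(2) (((~ (0 & 0)) | (~ (0 & 0))) ^ 0)  =[xor_false →]=  ((~ (0 & 0)) | (~ (0 & 0)))
(3) ((~ (0 & 0)) | (~ (0 & 0)))  =[or_idem →]=  (~ (0 & 0))    ⊢ cost 5, within 5

(~ (0 & 0))   [cost 5]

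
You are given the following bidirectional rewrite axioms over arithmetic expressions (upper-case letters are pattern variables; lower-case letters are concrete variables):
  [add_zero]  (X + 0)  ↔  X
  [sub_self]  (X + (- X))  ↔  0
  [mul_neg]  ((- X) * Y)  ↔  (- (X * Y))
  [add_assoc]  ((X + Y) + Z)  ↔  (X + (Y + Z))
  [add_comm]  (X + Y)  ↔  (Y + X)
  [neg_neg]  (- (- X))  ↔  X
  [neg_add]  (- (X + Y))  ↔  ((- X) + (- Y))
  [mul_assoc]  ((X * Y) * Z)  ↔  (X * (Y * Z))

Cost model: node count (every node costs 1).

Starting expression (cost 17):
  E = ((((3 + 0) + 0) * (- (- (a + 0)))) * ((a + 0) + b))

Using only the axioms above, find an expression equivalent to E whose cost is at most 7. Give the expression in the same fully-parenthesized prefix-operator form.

((3 * a) * (a + b))   [cost 7]

(1) (- (- (a + 0)))  =[neg_neg →]=  (a + 0)    ⊢ ((((3 + 0) + 0) * (a + 0)) * ((a + 0) + b))
(2) ((3 + 0) + 0)  =[add_zero →]=  (3 + 0)    ⊢ (((3 + 0) * (a + 0)) * ((a + 0) + b))
(3) (3 + 0)  =[add_zero →]=  3    ⊢ ((3 * (a + 0)) * ((a + 0) + b))
(4) (a + 0)  =[add_zero →]=  a    ⊢ ((3 * (a + 0)) * (a + b))
(5) (a + 0)  =[add_zero →]=  a    ⊢ cost 7, within 7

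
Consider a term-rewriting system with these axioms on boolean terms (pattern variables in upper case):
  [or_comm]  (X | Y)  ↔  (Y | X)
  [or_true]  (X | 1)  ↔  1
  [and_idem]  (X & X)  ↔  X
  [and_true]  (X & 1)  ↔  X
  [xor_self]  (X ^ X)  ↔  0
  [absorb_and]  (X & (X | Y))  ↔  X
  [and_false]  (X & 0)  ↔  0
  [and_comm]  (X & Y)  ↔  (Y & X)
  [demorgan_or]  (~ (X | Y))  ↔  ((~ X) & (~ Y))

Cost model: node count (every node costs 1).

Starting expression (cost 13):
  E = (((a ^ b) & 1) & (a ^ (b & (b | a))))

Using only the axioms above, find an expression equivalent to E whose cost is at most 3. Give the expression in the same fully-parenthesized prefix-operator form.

step 1: absorb_and (→) rewrites (b & (b | a)) into b, now (((a ^ b) & 1) & (a ^ b))
step 2: and_true (→) rewrites ((a ^ b) & 1) into (a ^ b), now ((a ^ b) & (a ^ b))
step 3: and_idem (→) rewrites ((a ^ b) & (a ^ b)) into (a ^ b), reaching cost 3 (bound 3)

(a ^ b)   [cost 3]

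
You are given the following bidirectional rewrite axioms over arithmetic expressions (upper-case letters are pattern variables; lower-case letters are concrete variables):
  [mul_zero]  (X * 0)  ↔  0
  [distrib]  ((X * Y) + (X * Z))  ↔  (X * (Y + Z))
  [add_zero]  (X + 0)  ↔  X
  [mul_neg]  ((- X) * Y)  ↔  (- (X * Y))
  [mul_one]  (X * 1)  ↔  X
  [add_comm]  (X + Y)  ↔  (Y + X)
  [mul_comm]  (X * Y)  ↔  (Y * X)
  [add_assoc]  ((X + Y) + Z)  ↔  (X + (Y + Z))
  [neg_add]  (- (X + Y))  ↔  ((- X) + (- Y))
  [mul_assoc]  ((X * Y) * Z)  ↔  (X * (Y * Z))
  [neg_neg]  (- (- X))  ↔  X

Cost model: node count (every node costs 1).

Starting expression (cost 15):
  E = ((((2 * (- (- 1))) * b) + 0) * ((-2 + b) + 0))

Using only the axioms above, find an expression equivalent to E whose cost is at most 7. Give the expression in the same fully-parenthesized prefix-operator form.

((2 * b) * (-2 + b))   [cost 7]

(1) (- (- 1))  =[neg_neg →]=  1    ⊢ ((((2 * 1) * b) + 0) * ((-2 + b) + 0))
(2) (((2 * 1) * b) + 0)  =[add_zero →]=  ((2 * 1) * b)    ⊢ (((2 * 1) * b) * ((-2 + b) + 0))
(3) (2 * 1)  =[mul_one →]=  2    ⊢ ((2 * b) * ((-2 + b) + 0))
(4) ((-2 + b) + 0)  =[add_zero →]=  (-2 + b)    ⊢ cost 7, within 7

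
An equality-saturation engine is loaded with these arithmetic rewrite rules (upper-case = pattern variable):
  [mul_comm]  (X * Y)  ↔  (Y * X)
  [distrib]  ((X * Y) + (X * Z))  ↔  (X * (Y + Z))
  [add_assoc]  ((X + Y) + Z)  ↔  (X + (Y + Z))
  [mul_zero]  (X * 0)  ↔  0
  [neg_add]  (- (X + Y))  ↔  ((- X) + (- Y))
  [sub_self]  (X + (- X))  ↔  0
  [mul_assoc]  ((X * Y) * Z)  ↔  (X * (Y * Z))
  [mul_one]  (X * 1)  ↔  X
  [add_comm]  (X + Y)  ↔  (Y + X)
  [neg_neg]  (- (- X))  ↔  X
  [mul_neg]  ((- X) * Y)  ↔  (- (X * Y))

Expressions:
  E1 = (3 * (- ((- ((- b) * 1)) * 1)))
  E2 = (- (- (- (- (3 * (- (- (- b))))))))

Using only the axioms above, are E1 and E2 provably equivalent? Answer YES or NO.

(1) ((- b) * 1)  =[mul_one →]=  (- b)    ⊢ (3 * (- ((- (- b)) * 1)))
(2) ((- (- b)) * 1)  =[mul_one →]=  (- (- b))    ⊢ (3 * (- (- (- b))))
(3) (3 * (- (- (- b))))  =[neg_neg ←]=  (- (- (3 * (- (- (- b))))))
(4) (- (3 * (- (- (- b)))))  =[neg_neg ←]=  (- (- (- (3 * (- (- (- b)))))))    ⊢ E2

YES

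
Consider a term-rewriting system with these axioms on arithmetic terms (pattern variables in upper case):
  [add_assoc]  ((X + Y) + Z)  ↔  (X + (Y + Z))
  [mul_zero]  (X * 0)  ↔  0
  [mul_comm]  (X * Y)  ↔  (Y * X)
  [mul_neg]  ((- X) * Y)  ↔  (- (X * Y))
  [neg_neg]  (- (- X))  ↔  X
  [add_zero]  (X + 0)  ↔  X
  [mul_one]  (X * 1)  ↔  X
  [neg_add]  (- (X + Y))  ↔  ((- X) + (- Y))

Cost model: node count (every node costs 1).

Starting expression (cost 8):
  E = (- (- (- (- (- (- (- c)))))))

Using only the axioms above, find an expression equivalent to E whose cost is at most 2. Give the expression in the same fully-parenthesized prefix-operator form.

step 1: neg_neg (→) rewrites (- (- (- c))) into (- c), now (- (- (- (- (- c)))))
step 2: neg_neg (→) rewrites (- (- (- c))) into (- c), now (- (- (- c)))
step 3: neg_neg (→) rewrites (- (- c)) into c, reaching cost 2 (bound 2)

(- c)   [cost 2]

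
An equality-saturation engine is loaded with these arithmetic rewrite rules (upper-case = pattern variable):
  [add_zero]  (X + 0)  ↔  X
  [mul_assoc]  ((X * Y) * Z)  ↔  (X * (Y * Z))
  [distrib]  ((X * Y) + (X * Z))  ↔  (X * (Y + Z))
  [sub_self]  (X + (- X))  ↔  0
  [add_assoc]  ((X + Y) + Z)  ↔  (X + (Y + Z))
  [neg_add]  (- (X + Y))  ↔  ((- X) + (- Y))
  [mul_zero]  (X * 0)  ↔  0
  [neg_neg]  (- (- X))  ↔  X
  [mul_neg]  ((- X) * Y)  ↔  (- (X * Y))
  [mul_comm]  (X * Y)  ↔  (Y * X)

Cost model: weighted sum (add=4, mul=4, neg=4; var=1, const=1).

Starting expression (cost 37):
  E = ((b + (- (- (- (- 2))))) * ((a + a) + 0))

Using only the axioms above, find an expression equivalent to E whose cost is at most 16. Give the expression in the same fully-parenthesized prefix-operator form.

1. [add_zero →] ((a + a) + 0)  →  (a + a);  E = ((b + (- (- (- (- 2))))) * (a + a))
2. [neg_neg →] (- (- 2))  →  2;  E = ((b + (- (- 2))) * (a + a))
3. [neg_neg →] (- (- 2))  →  2;  cost 16 ≤ 16, done

((b + 2) * (a + a))   [cost 16]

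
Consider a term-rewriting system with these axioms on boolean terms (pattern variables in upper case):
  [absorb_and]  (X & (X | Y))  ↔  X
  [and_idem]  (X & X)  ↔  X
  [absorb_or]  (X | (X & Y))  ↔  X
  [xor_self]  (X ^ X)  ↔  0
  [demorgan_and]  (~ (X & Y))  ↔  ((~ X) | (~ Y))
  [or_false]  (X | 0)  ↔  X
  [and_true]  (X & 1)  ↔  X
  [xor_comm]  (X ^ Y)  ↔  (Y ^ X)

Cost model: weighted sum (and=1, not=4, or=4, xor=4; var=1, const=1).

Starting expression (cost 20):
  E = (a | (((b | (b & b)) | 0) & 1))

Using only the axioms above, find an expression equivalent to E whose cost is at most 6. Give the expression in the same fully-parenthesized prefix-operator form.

(1) (((b | (b & b)) | 0) & 1)  =[and_true →]=  ((b | (b & b)) | 0)    ⊢ (a | ((b | (b & b)) | 0))
(2) ((b | (b & b)) | 0)  =[or_false →]=  (b | (b & b))    ⊢ (a | (b | (b & b)))
(3) (b | (b & b))  =[absorb_or →]=  b    ⊢ cost 6, within 6

(a | b)   [cost 6]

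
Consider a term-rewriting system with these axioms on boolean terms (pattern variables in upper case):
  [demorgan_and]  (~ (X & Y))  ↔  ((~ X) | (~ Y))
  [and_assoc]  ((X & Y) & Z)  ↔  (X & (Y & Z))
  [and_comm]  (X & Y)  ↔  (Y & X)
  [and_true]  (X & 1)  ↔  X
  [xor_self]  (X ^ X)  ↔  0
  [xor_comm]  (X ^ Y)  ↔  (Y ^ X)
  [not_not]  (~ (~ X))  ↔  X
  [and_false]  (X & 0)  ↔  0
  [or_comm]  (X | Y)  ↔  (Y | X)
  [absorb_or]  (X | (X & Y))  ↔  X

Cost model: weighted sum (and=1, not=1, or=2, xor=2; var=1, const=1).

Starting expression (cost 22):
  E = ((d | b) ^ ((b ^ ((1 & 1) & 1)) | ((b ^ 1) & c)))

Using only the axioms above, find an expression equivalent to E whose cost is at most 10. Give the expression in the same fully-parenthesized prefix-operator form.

(1) ((1 & 1) & 1)  =[and_true →]=  (1 & 1)    ⊢ ((d | b) ^ ((b ^ (1 & 1)) | ((b ^ 1) & c)))
(2) (1 & 1)  =[and_true →]=  1    ⊢ ((d | b) ^ ((b ^ 1) | ((b ^ 1) & c)))
(3) ((b ^ 1) | ((b ^ 1) & c))  =[absorb_or →]=  (b ^ 1)    ⊢ cost 10, within 10

((d | b) ^ (b ^ 1))   [cost 10]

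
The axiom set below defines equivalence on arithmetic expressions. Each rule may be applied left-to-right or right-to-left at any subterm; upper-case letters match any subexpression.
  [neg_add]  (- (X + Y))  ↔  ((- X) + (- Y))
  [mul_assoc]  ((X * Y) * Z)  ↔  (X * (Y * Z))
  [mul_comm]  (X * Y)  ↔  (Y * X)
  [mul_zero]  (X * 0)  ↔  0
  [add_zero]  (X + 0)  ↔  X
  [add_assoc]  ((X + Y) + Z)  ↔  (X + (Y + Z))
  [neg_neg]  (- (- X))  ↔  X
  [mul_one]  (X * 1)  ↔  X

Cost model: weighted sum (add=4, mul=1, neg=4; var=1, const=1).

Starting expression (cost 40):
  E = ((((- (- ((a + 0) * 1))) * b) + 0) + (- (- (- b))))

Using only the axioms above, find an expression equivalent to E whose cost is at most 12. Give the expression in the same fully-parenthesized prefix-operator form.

((a * b) + (- b))   [cost 12]

1. [neg_neg →] (- (- ((a + 0) * 1)))  →  ((a + 0) * 1);  E = (((((a + 0) * 1) * b) + 0) + (- (- (- b))))
2. [add_zero →] (a + 0)  →  a;  E = ((((a * 1) * b) + 0) + (- (- (- b))))
3. [neg_neg →] (- (- (- b)))  →  (- b);  E = ((((a * 1) * b) + 0) + (- b))
4. [add_zero →] (((a * 1) * b) + 0)  →  ((a * 1) * b);  E = (((a * 1) * b) + (- b))
5. [mul_one →] (a * 1)  →  a;  cost 12 ≤ 12, done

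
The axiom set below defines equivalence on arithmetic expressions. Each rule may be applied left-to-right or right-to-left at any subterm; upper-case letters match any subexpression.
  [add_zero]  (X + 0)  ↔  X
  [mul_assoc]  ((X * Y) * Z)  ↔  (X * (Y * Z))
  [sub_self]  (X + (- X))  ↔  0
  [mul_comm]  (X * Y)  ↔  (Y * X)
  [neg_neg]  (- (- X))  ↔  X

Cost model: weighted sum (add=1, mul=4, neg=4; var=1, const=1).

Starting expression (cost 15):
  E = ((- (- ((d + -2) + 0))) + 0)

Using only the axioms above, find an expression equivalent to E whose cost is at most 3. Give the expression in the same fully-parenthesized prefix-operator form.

(d + -2)   [cost 3]

1. [neg_neg →] (- (- ((d + -2) + 0)))  →  ((d + -2) + 0);  E = (((d + -2) + 0) + 0)
2. [add_zero →] ((d + -2) + 0)  →  (d + -2);  E = ((d + -2) + 0)
3. [add_zero →] ((d + -2) + 0)  →  (d + -2);  cost 3 ≤ 3, done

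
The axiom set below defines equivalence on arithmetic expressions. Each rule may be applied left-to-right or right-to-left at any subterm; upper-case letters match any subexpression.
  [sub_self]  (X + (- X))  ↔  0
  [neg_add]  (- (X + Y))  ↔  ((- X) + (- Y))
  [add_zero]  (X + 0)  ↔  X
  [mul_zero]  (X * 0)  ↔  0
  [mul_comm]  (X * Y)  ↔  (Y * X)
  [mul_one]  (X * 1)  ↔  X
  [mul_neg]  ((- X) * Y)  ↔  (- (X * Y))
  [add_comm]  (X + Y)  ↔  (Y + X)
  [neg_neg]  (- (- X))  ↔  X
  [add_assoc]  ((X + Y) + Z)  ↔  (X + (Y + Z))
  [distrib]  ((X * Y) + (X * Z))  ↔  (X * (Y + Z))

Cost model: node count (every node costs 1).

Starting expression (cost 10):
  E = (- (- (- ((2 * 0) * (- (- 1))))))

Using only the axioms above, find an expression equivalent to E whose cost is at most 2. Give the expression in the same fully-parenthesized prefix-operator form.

(1) (- (- (- ((2 * 0) * (- (- 1))))))  =[neg_neg →]=  (- ((2 * 0) * (- (- 1))))
(2) (2 * 0)  =[mul_zero →]=  0    ⊢ (- (0 * (- (- 1))))
(3) (- (- 1))  =[neg_neg →]=  1    ⊢ (- (0 * 1))
(4) (0 * 1)  =[mul_one →]=  0    ⊢ cost 2, within 2

(- 0)   [cost 2]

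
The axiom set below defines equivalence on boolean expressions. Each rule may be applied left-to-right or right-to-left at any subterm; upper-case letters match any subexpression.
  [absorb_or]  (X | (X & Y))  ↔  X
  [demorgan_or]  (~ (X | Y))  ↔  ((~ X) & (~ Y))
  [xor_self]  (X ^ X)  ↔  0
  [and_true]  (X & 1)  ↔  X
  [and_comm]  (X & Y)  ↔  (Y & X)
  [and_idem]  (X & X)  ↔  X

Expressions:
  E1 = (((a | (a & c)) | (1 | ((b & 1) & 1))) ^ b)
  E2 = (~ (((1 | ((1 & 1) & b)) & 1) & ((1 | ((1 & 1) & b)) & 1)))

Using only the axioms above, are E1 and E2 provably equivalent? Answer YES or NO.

NO

All listed rules preserve value, hence provable equivalence implies equal values everywhere; look for a separating assignment.
a=0, b=0, c=0 gives E1 ↦ 1, E2 ↦ 0; values differ ⇒ not provably equivalent.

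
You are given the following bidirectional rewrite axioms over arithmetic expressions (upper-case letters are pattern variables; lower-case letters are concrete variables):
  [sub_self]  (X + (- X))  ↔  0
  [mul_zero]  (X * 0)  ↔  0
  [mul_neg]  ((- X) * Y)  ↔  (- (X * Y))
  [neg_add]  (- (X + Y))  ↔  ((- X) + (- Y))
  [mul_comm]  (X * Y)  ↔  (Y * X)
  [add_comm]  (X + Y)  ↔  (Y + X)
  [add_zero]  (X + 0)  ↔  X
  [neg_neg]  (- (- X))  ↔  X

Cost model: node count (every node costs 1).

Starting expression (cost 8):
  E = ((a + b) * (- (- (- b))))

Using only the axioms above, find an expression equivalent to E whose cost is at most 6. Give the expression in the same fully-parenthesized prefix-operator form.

((a + b) * (- b))   [cost 6]

(1) (- (- b))  =[neg_neg →]=  b    ⊢ cost 6, within 6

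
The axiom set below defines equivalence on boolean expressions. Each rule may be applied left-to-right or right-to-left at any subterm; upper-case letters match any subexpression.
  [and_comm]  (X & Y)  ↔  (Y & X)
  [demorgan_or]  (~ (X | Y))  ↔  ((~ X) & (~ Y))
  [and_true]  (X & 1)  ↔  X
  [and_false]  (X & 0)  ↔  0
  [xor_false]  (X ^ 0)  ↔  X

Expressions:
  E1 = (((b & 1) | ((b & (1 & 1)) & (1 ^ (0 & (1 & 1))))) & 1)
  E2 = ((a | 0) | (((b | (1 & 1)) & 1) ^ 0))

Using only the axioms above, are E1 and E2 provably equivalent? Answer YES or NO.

NO

All listed rules preserve value, hence provable equivalence implies equal values everywhere; look for a separating assignment.
a=0, b=0 gives E1 ↦ 0, E2 ↦ 1; values differ ⇒ not provably equivalent.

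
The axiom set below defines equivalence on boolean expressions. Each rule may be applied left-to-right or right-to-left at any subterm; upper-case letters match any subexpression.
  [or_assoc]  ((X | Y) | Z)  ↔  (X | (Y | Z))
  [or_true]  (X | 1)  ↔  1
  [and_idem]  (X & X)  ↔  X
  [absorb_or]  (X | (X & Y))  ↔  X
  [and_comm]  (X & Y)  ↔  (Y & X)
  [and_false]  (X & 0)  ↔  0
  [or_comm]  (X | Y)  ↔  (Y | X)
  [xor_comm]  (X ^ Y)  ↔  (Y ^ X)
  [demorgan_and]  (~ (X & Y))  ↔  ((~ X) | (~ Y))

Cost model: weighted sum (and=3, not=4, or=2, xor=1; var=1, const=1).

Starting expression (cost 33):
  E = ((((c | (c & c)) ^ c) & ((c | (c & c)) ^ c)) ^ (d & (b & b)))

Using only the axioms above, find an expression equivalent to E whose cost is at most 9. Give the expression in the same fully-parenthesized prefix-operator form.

1. [and_idem →] (((c | (c & c)) ^ c) & ((c | (c & c)) ^ c))  →  ((c | (c & c)) ^ c);  E = (((c | (c & c)) ^ c) ^ (d & (b & b)))
2. [absorb_or →] (c | (c & c))  →  c;  E = ((c ^ c) ^ (d & (b & b)))
3. [and_idem →] (b & b)  →  b;  cost 9 ≤ 9, done

((c ^ c) ^ (d & b))   [cost 9]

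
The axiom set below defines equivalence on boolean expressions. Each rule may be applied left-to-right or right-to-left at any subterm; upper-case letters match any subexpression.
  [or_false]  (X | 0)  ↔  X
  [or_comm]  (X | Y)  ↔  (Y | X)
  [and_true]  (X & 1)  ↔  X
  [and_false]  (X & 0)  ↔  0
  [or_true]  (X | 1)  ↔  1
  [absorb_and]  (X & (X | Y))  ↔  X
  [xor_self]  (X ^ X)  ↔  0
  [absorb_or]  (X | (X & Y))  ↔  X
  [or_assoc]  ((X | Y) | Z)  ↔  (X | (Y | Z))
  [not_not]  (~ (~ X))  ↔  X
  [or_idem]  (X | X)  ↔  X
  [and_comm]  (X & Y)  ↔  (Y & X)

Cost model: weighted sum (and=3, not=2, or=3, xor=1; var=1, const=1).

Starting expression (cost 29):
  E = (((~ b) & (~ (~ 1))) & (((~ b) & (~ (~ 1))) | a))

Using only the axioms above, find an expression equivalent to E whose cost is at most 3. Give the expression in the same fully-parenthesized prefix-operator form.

(~ b)   [cost 3]

1. [absorb_and →] (((~ b) & (~ (~ 1))) & (((~ b) & (~ (~ 1))) | a))  →  ((~ b) & (~ (~ 1)))
2. [not_not →] (~ (~ 1))  →  1;  E = ((~ b) & 1)
3. [and_true →] ((~ b) & 1)  →  (~ b);  cost 3 ≤ 3, done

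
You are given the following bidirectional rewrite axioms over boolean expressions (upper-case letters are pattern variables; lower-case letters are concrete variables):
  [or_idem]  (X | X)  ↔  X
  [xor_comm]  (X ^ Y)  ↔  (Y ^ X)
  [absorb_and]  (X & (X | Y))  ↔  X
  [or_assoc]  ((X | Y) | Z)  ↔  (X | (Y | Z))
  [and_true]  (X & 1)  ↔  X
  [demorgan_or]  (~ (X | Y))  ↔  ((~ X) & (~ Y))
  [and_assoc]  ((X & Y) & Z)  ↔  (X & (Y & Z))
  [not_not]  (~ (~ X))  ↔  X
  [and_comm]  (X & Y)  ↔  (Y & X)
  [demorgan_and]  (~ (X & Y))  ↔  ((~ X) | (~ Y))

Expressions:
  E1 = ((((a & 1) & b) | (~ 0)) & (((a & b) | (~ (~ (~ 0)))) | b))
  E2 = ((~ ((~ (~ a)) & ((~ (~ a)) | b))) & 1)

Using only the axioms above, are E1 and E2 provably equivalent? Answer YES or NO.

NO

All listed rules preserve value, hence provable equivalence implies equal values everywhere; look for a separating assignment.
a=1, b=0 gives E1 ↦ 1, E2 ↦ 0; values differ ⇒ not provably equivalent.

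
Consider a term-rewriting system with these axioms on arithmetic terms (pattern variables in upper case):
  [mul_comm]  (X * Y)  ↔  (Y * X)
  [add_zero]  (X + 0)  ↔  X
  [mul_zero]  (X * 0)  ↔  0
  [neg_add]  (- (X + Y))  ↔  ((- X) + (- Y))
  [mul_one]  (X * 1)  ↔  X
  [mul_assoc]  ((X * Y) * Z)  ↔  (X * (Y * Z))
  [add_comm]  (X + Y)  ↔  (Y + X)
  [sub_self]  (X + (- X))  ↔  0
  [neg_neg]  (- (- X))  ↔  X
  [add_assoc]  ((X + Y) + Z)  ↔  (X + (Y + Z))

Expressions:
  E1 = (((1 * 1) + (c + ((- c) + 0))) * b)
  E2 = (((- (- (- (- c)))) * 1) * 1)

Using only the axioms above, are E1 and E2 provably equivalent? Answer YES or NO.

All listed rules preserve value, hence provable equivalence implies equal values everywhere; look for a separating assignment.
b=0, c=1 gives E1 ↦ 0, E2 ↦ 1; values differ ⇒ not provably equivalent.

NO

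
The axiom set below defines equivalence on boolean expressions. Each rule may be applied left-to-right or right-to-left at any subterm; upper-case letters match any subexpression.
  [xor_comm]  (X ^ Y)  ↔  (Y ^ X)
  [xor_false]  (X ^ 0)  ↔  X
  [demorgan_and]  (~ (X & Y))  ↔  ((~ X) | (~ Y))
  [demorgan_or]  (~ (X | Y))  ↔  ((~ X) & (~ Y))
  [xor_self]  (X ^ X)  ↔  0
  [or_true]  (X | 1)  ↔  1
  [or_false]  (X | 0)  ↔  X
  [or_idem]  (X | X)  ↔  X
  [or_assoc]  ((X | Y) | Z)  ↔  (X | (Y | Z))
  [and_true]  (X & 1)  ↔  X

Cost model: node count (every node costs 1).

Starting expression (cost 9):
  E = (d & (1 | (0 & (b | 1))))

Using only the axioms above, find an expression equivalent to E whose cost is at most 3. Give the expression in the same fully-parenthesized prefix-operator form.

(d & 1)   [cost 3]

step 1: or_true (→) rewrites (b | 1) into 1, now (d & (1 | (0 & 1)))
step 2: and_true (→) rewrites (0 & 1) into 0, now (d & (1 | 0))
step 3: or_false (→) rewrites (1 | 0) into 1, reaching cost 3 (bound 3)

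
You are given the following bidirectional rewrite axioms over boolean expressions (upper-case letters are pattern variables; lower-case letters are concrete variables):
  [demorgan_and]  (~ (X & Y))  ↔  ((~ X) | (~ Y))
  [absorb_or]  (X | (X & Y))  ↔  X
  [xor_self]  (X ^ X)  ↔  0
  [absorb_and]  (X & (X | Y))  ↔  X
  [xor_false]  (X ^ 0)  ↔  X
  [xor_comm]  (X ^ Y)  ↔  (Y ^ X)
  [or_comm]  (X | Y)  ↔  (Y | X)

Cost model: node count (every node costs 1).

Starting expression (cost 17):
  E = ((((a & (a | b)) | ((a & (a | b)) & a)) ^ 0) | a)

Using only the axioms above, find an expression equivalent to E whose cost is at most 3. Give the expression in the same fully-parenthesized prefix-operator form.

(a | a)   [cost 3]

1. [absorb_or →] ((a & (a | b)) | ((a & (a | b)) & a))  →  (a & (a | b));  E = (((a & (a | b)) ^ 0) | a)
2. [absorb_and →] (a & (a | b))  →  a;  E = ((a ^ 0) | a)
3. [xor_false →] (a ^ 0)  →  a;  cost 3 ≤ 3, done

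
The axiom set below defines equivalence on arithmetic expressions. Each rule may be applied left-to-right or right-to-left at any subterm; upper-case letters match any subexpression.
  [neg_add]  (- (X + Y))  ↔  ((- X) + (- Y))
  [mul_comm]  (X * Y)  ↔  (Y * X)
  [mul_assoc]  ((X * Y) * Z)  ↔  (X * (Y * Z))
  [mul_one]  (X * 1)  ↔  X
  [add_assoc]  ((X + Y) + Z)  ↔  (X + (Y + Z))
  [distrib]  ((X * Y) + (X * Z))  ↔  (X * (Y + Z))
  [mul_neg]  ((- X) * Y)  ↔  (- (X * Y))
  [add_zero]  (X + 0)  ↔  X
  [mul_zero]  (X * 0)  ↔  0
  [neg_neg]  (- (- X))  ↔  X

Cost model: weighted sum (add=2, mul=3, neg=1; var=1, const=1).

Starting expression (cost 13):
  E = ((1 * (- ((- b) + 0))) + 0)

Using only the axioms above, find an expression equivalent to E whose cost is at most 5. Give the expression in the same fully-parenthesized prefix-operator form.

(1 * b)   [cost 5]

step 1: add_zero (→) rewrites ((- b) + 0) into (- b), now ((1 * (- (- b))) + 0)
step 2: add_zero (→) rewrites ((1 * (- (- b))) + 0) into (1 * (- (- b)))
step 3: neg_neg (→) rewrites (- (- b)) into b, reaching cost 5 (bound 5)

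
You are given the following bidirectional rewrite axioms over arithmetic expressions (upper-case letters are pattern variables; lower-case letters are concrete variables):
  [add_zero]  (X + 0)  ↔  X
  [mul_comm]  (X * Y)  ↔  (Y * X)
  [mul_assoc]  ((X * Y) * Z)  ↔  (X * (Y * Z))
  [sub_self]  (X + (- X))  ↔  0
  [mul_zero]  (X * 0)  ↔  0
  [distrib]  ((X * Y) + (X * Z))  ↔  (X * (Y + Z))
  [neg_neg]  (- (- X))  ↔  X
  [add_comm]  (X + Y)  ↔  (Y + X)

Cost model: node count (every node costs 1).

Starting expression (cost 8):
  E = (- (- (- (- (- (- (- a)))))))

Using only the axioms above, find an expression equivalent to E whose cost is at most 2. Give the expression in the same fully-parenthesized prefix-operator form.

(- a)   [cost 2]

1. [neg_neg →] (- (- (- (- (- (- a))))))  →  (- (- (- (- a))));  E = (- (- (- (- (- a)))))
2. [neg_neg →] (- (- (- (- (- a)))))  →  (- (- (- a)))
3. [neg_neg →] (- (- a))  →  a;  cost 2 ≤ 2, done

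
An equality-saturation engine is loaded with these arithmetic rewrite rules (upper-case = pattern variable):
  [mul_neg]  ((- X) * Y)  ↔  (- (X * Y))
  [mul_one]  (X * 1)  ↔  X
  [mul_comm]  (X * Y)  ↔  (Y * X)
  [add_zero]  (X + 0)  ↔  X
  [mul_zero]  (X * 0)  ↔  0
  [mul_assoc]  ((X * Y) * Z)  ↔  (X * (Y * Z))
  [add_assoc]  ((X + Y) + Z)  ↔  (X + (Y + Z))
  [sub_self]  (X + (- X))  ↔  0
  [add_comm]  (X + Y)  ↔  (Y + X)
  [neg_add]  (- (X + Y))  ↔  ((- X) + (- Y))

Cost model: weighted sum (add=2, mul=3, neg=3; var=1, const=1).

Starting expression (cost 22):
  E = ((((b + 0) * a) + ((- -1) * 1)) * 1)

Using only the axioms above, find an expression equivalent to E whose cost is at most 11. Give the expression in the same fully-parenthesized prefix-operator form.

1. [mul_one →] ((- -1) * 1)  →  (- -1);  E = ((((b + 0) * a) + (- -1)) * 1)
2. [add_zero →] (b + 0)  →  b;  E = (((b * a) + (- -1)) * 1)
3. [mul_one →] (((b * a) + (- -1)) * 1)  →  ((b * a) + (- -1));  cost 11 ≤ 11, done

((b * a) + (- -1))   [cost 11]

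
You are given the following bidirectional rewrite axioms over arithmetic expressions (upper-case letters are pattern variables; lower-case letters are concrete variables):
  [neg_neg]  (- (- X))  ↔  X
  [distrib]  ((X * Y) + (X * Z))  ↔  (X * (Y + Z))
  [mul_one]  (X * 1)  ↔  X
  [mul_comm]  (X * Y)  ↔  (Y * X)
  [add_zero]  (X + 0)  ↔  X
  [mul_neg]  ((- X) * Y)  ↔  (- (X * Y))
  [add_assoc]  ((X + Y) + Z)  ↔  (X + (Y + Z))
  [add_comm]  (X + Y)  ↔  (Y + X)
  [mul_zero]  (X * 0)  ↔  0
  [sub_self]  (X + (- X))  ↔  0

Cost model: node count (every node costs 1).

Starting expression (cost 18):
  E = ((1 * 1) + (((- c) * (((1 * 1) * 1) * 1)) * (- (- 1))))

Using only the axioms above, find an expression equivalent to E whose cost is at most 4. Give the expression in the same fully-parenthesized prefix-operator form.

step 1: mul_one (→) rewrites (1 * 1) into 1, now ((1 * 1) + (((- c) * ((1 * 1) * 1)) * (- (- 1))))
step 2: neg_neg (→) rewrites (- (- 1)) into 1, now ((1 * 1) + (((- c) * ((1 * 1) * 1)) * 1))
step 3: mul_one (→) rewrites (1 * 1) into 1, now (1 + (((- c) * ((1 * 1) * 1)) * 1))
step 4: mul_one (→) rewrites (((- c) * ((1 * 1) * 1)) * 1) into ((- c) * ((1 * 1) * 1)), now (1 + ((- c) * ((1 * 1) * 1)))
step 5: mul_one (→) rewrites ((1 * 1) * 1) into (1 * 1), now (1 + ((- c) * (1 * 1)))
step 6: mul_one (→) rewrites (1 * 1) into 1, now (1 + ((- c) * 1))
step 7: mul_one (→) rewrites ((- c) * 1) into (- c), reaching cost 4 (bound 4)

(1 + (- c))   [cost 4]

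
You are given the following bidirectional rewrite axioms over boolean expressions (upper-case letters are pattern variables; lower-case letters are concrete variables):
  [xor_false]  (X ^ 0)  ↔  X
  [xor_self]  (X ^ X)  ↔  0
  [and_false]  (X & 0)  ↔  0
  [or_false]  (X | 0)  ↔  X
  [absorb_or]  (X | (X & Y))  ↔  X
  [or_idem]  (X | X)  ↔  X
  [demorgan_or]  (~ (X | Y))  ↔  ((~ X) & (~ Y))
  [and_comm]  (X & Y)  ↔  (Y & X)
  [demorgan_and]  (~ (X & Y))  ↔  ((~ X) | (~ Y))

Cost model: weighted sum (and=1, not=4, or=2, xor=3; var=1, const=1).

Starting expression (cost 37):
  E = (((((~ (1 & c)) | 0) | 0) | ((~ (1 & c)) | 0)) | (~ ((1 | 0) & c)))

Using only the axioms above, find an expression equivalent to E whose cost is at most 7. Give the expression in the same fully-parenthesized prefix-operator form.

1. [or_false →] ((~ (1 & c)) | 0)  →  (~ (1 & c));  E = ((((~ (1 & c)) | 0) | ((~ (1 & c)) | 0)) | (~ ((1 | 0) & c)))
2. [or_idem →] (((~ (1 & c)) | 0) | ((~ (1 & c)) | 0))  →  ((~ (1 & c)) | 0);  E = (((~ (1 & c)) | 0) | (~ ((1 | 0) & c)))
3. [or_false →] ((~ (1 & c)) | 0)  →  (~ (1 & c));  E = ((~ (1 & c)) | (~ ((1 | 0) & c)))
4. [or_false →] (1 | 0)  →  1;  E = ((~ (1 & c)) | (~ (1 & c)))
5. [or_idem →] ((~ (1 & c)) | (~ (1 & c)))  →  (~ (1 & c));  cost 7 ≤ 7, done

(~ (1 & c))   [cost 7]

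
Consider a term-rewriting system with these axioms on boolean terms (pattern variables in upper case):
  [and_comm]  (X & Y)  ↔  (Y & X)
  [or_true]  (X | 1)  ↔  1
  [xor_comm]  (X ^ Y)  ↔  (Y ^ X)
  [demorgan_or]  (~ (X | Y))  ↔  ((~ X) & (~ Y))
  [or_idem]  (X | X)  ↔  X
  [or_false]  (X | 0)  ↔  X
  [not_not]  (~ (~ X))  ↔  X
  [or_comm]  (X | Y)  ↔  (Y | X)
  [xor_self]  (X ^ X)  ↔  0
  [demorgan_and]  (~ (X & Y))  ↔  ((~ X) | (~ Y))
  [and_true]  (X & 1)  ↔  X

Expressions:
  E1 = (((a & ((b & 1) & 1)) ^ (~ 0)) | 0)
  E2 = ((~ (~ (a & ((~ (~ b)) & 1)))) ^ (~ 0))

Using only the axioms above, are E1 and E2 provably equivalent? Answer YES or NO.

1. [or_false →] (((a & ((b & 1) & 1)) ^ (~ 0)) | 0)  →  ((a & ((b & 1) & 1)) ^ (~ 0))
2. [and_true →] (b & 1)  →  b;  E1 = ((a & (b & 1)) ^ (~ 0))
3. [and_true →] (b & 1)  →  b;  E1 = ((a & b) ^ (~ 0))
4. [not_not ←] (a & b)  →  (~ (~ (a & b)));  E1 = ((~ (~ (a & b))) ^ (~ 0))
5. [not_not ←] b  →  (~ (~ b));  E1 = ((~ (~ (a & (~ (~ b))))) ^ (~ 0))
6. [and_true ←] (~ (~ b))  →  ((~ (~ b)) & 1);  this is E2

YES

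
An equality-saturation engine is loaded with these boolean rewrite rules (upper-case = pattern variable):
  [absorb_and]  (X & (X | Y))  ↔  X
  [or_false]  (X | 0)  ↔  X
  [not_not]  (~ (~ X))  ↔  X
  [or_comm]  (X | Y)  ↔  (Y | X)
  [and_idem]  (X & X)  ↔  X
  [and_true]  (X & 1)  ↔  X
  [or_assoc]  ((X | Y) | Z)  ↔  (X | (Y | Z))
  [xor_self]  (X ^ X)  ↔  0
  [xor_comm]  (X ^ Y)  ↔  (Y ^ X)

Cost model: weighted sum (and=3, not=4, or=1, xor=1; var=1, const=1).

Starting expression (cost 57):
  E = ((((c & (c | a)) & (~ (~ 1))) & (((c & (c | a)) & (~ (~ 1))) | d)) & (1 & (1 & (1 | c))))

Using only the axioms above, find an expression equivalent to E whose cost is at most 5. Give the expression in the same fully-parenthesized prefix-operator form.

(c & 1)   [cost 5]

(1) (((c & (c | a)) & (~ (~ 1))) & (((c & (c | a)) & (~ (~ 1))) | d))  =[absorb_and →]=  ((c & (c | a)) & (~ (~ 1)))    ⊢ (((c & (c | a)) & (~ (~ 1))) & (1 & (1 & (1 | c))))
(2) (~ (~ 1))  =[not_not →]=  1    ⊢ (((c & (c | a)) & 1) & (1 & (1 & (1 | c))))
(3) ((c & (c | a)) & 1)  =[and_true →]=  (c & (c | a))    ⊢ ((c & (c | a)) & (1 & (1 & (1 | c))))
(4) (1 & (1 | c))  =[absorb_and →]=  1    ⊢ ((c & (c | a)) & (1 & 1))
(5) (1 & 1)  =[and_idem →]=  1    ⊢ ((c & (c | a)) & 1)
(6) (c & (c | a))  =[absorb_and →]=  c    ⊢ cost 5, within 5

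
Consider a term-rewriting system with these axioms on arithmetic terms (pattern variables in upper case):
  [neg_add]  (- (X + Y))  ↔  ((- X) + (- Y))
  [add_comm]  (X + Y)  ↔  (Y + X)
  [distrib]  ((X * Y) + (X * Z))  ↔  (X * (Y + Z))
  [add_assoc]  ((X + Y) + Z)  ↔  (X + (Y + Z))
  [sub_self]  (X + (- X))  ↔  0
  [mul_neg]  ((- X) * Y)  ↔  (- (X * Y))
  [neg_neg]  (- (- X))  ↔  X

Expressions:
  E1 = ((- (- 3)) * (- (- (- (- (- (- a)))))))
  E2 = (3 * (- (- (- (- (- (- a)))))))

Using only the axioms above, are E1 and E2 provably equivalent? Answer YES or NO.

YES

1. [neg_neg →] (- (- (- (- a))))  →  (- (- a));  E1 = ((- (- 3)) * (- (- (- (- a)))))
2. [neg_neg →] (- (- (- (- a))))  →  (- (- a));  E1 = ((- (- 3)) * (- (- a)))
3. [neg_neg →] (- (- a))  →  a;  E1 = ((- (- 3)) * a)
4. [neg_neg →] (- (- 3))  →  3;  E1 = (3 * a)
5. [neg_neg ←] a  →  (- (- a));  E1 = (3 * (- (- a)))
6. [neg_neg ←] (- a)  →  (- (- (- a)));  E1 = (3 * (- (- (- (- a)))))
7. [neg_neg ←] (- (- (- (- a))))  →  (- (- (- (- (- (- a))))));  this is E2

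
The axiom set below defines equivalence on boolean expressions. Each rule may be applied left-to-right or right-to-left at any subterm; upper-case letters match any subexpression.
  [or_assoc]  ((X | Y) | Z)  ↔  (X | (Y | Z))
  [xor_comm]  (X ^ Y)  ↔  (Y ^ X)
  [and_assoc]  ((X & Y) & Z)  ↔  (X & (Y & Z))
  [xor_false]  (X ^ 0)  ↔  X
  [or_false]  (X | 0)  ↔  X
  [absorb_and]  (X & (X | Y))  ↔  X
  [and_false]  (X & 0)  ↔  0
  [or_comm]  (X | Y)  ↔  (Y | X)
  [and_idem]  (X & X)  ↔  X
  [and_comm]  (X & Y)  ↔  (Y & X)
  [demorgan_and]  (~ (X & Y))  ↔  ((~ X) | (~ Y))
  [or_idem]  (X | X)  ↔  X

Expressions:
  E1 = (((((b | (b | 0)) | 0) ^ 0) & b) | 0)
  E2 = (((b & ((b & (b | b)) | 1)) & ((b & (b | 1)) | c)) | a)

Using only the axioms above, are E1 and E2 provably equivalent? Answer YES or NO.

The axioms are sound identities: if E1 ↔* E2 then E1 and E2 evaluate identically under any assignment.
Under a=1, b=0, c=0: E1 evaluates to 0, E2 to 1. Distinct ⇒ no rewrite sequence connects them.

NO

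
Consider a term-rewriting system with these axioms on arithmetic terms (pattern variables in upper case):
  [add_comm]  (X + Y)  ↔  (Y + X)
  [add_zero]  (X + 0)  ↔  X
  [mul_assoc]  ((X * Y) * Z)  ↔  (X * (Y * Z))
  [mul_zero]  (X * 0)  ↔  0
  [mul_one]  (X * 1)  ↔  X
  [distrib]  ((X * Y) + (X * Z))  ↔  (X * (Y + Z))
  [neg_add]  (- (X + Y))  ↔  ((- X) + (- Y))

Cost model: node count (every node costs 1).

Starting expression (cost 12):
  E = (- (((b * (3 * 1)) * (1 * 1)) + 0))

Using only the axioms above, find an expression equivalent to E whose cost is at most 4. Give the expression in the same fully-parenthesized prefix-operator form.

(1) (3 * 1)  =[mul_one →]=  3    ⊢ (- (((b * 3) * (1 * 1)) + 0))
(2) (1 * 1)  =[mul_one →]=  1    ⊢ (- (((b * 3) * 1) + 0))
(3) (((b * 3) * 1) + 0)  =[add_zero →]=  ((b * 3) * 1)    ⊢ (- ((b * 3) * 1))
(4) ((b * 3) * 1)  =[mul_one →]=  (b * 3)    ⊢ cost 4, within 4

(- (b * 3))   [cost 4]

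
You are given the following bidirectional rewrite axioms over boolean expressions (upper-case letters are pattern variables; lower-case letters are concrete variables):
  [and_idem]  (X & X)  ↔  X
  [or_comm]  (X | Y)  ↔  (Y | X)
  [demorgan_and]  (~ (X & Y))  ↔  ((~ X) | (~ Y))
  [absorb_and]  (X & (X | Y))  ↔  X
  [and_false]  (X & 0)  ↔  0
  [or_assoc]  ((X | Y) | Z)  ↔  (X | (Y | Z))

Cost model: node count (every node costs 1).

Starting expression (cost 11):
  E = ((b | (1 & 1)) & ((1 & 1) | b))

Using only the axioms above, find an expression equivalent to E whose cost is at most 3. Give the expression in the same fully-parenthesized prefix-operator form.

step 1: or_comm (→) rewrites ((1 & 1) | b) into (b | (1 & 1)), now ((b | (1 & 1)) & (b | (1 & 1)))
step 2: and_idem (→) rewrites ((b | (1 & 1)) & (b | (1 & 1))) into (b | (1 & 1))
step 3: and_idem (→) rewrites (1 & 1) into 1, reaching cost 3 (bound 3)

(b | 1)   [cost 3]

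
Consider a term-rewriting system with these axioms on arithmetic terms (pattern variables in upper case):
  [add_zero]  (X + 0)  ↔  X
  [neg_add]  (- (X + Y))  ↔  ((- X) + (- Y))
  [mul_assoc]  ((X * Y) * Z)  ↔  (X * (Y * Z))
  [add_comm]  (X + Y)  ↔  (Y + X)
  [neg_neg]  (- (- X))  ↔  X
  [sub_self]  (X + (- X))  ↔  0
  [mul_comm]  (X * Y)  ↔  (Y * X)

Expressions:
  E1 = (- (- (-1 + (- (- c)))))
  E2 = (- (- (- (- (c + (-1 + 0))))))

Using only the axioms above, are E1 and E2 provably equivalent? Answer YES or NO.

step 1: add_comm (→) rewrites (-1 + (- (- c))) into ((- (- c)) + -1), now (- (- ((- (- c)) + -1)))
step 2: neg_neg (→) rewrites (- (- ((- (- c)) + -1))) into ((- (- c)) + -1)
step 3: neg_neg (→) rewrites (- (- c)) into c, now (c + -1)
step 4: neg_neg (←) rewrites (c + -1) into (- (- (c + -1)))
step 5: neg_neg (←) rewrites (- (c + -1)) into (- (- (- (c + -1)))), now (- (- (- (- (c + -1)))))
step 6: add_zero (←) rewrites -1 into (-1 + 0), which is E2

YES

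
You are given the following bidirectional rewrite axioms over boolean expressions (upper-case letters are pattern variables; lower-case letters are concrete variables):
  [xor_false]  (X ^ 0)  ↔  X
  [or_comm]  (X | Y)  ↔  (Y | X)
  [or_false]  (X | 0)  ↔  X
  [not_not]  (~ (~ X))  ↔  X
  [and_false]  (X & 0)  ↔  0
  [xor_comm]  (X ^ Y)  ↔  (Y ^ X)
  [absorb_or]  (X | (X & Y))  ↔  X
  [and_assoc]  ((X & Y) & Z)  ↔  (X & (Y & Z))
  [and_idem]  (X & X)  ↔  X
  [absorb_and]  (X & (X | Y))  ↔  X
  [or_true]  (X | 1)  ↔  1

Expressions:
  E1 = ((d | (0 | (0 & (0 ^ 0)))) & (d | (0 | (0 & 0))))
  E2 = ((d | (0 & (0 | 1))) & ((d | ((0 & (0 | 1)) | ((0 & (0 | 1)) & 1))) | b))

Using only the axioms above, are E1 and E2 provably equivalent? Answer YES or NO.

1. [xor_false →] (0 ^ 0)  →  0;  E1 = ((d | (0 | (0 & 0))) & (d | (0 | (0 & 0))))
2. [and_idem →] ((d | (0 | (0 & 0))) & (d | (0 | (0 & 0))))  →  (d | (0 | (0 & 0)))
3. [absorb_or →] (0 | (0 & 0))  →  0;  E1 = (d | 0)
4. [absorb_and ←] 0  →  (0 & (0 | 1));  E1 = (d | (0 & (0 | 1)))
5. [absorb_and ←] (d | (0 & (0 | 1)))  →  ((d | (0 & (0 | 1))) & ((d | (0 & (0 | 1))) | b))
6. [absorb_or ←] (0 & (0 | 1))  →  ((0 & (0 | 1)) | ((0 & (0 | 1)) & 1));  this is E2

YES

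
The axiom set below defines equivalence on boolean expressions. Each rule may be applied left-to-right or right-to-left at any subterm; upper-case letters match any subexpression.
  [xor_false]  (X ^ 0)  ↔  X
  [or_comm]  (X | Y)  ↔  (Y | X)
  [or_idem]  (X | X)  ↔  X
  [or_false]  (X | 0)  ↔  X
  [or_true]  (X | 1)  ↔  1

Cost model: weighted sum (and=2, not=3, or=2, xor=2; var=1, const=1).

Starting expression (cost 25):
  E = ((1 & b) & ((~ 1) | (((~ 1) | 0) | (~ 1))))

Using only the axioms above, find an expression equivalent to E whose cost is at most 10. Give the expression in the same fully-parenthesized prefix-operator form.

((1 & b) & (~ 1))   [cost 10]

step 1: or_false (→) rewrites ((~ 1) | 0) into (~ 1), now ((1 & b) & ((~ 1) | ((~ 1) | (~ 1))))
step 2: or_idem (→) rewrites ((~ 1) | (~ 1)) into (~ 1), now ((1 & b) & ((~ 1) | (~ 1)))
step 3: or_idem (→) rewrites ((~ 1) | (~ 1)) into (~ 1), reaching cost 10 (bound 10)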